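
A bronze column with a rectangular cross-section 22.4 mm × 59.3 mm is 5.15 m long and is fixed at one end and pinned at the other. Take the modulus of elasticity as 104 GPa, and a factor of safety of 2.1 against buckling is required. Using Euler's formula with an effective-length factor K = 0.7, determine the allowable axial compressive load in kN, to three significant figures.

P_allow = 2.09 kN

Buckling occurs about the weak axis: I_min = h·b³/12 = 59.3×22.4³/12 = 55540 mm⁴ (b = 22.4 mm is the smaller dimension).
Effective length L_e = KL = 0.7×5.15 m = 3605 mm.
Euler critical load P_cr = π²EI/L_e² = π²×104000×55540/3605² = 4387 N.
P_allow = P_cr/n = 4387/2.1 = 2089 N.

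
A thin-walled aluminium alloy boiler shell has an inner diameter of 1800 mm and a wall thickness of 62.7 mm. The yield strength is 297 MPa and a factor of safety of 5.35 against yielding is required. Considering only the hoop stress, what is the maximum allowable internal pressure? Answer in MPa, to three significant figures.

σ_allow = 297/5.35 = 55.51 MPa.
σ_h = pD/(2t) → p_allow = 2σ_allow t/D = 2×55.51×62.7/1800 = 3.867 MPa.

p_allow = 3.87 MPa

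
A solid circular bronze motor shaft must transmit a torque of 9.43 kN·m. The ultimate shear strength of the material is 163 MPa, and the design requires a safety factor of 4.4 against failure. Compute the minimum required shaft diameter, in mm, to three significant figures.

d = 109 mm

Allowable shear stress τ_allow = 163/4.4 = 37.05 MPa.
For a solid shaft τ = 16T/(πd³), so d³ = 16T/(π τ_allow) = 16×9430000/(π×37.05) = 1.296×10^6 mm³.
d = (1.296×10^6)^(1/3) = 109.0 mm.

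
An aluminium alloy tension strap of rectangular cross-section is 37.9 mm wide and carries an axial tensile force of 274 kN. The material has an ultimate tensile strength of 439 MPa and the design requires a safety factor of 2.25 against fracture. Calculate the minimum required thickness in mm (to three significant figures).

σ_allow = 439/2.25 = 195.1 MPa.
Required area A = F/σ_allow = 274000/195.1 = 1404 mm².
t = A/w = 1404/37.9 = 37.05 mm.

t = 37.1 mm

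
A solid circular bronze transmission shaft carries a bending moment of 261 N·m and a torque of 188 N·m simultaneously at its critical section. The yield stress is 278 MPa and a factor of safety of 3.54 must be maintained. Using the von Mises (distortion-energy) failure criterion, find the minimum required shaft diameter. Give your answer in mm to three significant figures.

d = 34.2 mm

σ_allow = σ_y/n = 278/3.54 = 78.53 MPa.
For a solid shaft σ_b = 32M/(πd³) and τ = 16T/(πd³), so the von Mises stress is σ' = (16/πd³)·√(4M²+3T²).
√(4M²+3T²) = √(4×(261000)² + 3×(188000)²) = 615200 N·mm.
d³ = 16×615200/(π×78.53) = 39900 mm³.
d = 34.17 mm.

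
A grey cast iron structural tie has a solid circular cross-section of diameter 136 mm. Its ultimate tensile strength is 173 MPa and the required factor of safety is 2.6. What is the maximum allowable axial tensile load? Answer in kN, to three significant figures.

σ_allow = 173/2.6 = 66.54 MPa.
A = πd²/4 = π×136²/4 = 14530 mm².
F_allow = σ_allow × A = 66.54×14530 = 966600 N.

F_allow = 967 kN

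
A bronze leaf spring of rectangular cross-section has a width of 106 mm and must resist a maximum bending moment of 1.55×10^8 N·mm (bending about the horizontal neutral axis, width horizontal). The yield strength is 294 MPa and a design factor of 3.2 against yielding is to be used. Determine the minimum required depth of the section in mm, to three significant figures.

h = 309 mm

σ_allow = 294/3.2 = 91.88 MPa.
For a rectangular section σ = 6M/(bh²), so h² = 6M/(b σ_allow) = 6×1.5500×10^8/(106×91.88) = 95490 mm².
h = 309.0 mm.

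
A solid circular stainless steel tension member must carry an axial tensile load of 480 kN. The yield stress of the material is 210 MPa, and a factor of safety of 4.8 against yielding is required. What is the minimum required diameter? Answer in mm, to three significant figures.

d = 118 mm

Allowable stress σ_allow = 210/4.8 = 43.75 MPa.
Required area A = F/σ_allow = 480000/43.75 = 10970 mm².
A = πd²/4 → d = √(4A/π) = 118.2 mm.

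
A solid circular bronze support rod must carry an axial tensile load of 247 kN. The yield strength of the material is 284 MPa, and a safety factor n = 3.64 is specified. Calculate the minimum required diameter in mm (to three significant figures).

Allowable stress σ_allow = 284/3.64 = 78.02 MPa.
Required area A = F/σ_allow = 247000/78.02 = 3166 mm².
A = πd²/4 → d = √(4A/π) = 63.49 mm.

d = 63.5 mm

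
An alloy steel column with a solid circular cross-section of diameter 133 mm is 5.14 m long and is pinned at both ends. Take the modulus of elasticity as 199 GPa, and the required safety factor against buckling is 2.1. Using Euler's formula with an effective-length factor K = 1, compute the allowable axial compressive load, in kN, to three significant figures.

P_allow = 544 kN

I = πd⁴/64 = π×133⁴/64 = 1.536×10^7 mm⁴.
Effective length L_e = KL = 1×5.14 m = 5140 mm.
Euler critical load P_cr = π²EI/L_e² = π²×199000×1.536×10^7/5140² = 1.142×10^6 N.
P_allow = P_cr/n = 1.142×10^6/2.1 = 543700 N.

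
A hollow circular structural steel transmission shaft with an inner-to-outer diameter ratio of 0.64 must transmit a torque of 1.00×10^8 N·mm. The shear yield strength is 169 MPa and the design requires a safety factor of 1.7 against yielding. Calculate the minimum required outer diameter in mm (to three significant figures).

τ_allow = 169/1.7 = 99.41 MPa.
For a hollow shaft τ = 16T/[πd_o³(1−k⁴)] with k = 0.64, so 1−k⁴ = 0.8322.
d_o³ = 16T/[π τ_allow (1−k⁴)] = 16×1.0000×10^8/(π×99.41×0.8322) = 6.156×10^6 mm³.
d_o = 183.3 mm.

d_o = 183 mm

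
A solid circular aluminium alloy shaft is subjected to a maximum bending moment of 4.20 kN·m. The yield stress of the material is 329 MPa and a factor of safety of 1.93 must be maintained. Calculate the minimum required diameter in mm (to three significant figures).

σ_allow = 329/1.93 = 170.5 MPa.
For a solid circular section σ = 32M/(πd³), so d³ = 32M/(π σ_allow) = 32×4200000/(π×170.5) = 251000 mm³.
d = 63.08 mm.

d = 63.1 mm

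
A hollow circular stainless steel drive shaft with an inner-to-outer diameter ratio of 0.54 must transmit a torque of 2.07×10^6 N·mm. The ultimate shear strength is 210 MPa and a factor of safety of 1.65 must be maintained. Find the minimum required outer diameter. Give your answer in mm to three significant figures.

d_o = 44.9 mm

τ_allow = 210/1.65 = 127.3 MPa.
For a hollow shaft τ = 16T/[πd_o³(1−k⁴)] with k = 0.54, so 1−k⁴ = 0.9150.
d_o³ = 16T/[π τ_allow (1−k⁴)] = 16×2070000/(π×127.3×0.9150) = 90530 mm³.
d_o = 44.90 mm.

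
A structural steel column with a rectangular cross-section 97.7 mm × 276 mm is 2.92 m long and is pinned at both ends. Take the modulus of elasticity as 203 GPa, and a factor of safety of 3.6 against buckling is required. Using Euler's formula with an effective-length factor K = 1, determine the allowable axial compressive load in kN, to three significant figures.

P_allow = 1400 kN

Buckling occurs about the weak axis: I_min = h·b³/12 = 276×97.7³/12 = 2.145×10^7 mm⁴ (b = 97.7 mm is the smaller dimension).
Effective length L_e = KL = 1×2.92 m = 2920 mm.
Euler critical load P_cr = π²EI/L_e² = π²×203000×2.145×10^7/2920² = 5.040×10^6 N.
P_allow = P_cr/n = 5.040×10^6/3.6 = 1.400×10^6 N.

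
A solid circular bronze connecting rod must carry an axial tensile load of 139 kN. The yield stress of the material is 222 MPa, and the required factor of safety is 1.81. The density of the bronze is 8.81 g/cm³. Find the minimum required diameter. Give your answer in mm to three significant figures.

d = 38.0 mm

Allowable stress σ_allow = 222/1.81 = 122.7 MPa.
Required area A = F/σ_allow = 139000/122.7 = 1133 mm².
A = πd²/4 → d = √(4A/π) = 37.99 mm.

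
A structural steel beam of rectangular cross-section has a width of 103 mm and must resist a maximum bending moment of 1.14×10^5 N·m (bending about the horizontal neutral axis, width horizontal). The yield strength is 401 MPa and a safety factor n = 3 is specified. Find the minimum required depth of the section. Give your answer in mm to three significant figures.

h = 223 mm

σ_allow = 401/3 = 133.7 MPa.
For a rectangular section σ = 6M/(bh²), so h² = 6M/(b σ_allow) = 6×1.1400×10^8/(103×133.7) = 49680 mm².
h = 222.9 mm.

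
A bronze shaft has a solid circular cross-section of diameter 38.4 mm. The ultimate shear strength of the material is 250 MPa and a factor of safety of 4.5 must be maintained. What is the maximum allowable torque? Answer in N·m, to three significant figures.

τ_allow = 250/4.5 = 55.56 MPa.
For a solid shaft T_allow = τ_allow·πd³/16; πd³/16 = π×38.4³/16 = 11120 mm³.
T_allow = 55.56×11120 = 617700 N·mm = 617.7 N·m.

T_allow = 618 N·m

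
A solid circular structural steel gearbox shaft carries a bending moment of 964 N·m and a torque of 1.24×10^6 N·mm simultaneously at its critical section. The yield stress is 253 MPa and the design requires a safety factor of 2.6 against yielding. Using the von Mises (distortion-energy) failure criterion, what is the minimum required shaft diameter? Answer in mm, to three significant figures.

σ_allow = σ_y/n = 253/2.6 = 97.31 MPa.
For a solid shaft σ_b = 32M/(πd³) and τ = 16T/(πd³), so the von Mises stress is σ' = (16/πd³)·√(4M²+3T²).
√(4M²+3T²) = √(4×(964000)² + 3×(1.240×10^6)²) = 2.886×10^6 N·mm.
d³ = 16×2.886×10^6/(π×97.31) = 151100 mm³.
d = 53.26 mm.

d = 53.3 mm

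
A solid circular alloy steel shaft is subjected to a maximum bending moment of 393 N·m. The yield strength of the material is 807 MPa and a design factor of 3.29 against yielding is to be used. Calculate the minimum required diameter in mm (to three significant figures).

d = 25.4 mm

σ_allow = 807/3.29 = 245.3 MPa.
For a solid circular section σ = 32M/(πd³), so d³ = 32M/(π σ_allow) = 32×393000/(π×245.3) = 16320 mm³.
d = 25.37 mm.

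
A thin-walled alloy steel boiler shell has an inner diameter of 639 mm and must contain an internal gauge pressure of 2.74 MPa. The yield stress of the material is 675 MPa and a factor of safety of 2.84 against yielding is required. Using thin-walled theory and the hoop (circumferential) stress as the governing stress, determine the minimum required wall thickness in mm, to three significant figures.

σ_allow = 675/2.84 = 237.7 MPa.
Hoop stress σ_h = pD/(2t), so t = pD/(2σ_allow) = 2.74×639/(2×237.7) = 3.683 mm.

t = 3.68 mm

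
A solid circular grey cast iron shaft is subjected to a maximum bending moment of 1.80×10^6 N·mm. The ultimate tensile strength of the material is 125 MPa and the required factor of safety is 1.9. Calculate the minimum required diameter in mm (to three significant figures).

d = 65.3 mm

σ_allow = 125/1.9 = 65.79 MPa.
For a solid circular section σ = 32M/(πd³), so d³ = 32M/(π σ_allow) = 32×1800000/(π×65.79) = 278700 mm³.
d = 65.32 mm.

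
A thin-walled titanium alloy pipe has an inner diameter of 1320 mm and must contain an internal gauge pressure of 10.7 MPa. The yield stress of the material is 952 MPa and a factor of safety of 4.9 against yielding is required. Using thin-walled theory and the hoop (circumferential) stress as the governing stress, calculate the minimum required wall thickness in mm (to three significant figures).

t = 36.3 mm

σ_allow = 952/4.9 = 194.3 MPa.
Hoop stress σ_h = pD/(2t), so t = pD/(2σ_allow) = 10.7×1320/(2×194.3) = 36.35 mm.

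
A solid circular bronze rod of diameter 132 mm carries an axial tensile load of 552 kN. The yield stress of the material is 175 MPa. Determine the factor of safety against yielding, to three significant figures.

A = πd²/4 = 13680 mm².
σ = F/A = 552000/13680 = 40.34 MPa.
n = 175/40.34 = 4.338.

n = 4.34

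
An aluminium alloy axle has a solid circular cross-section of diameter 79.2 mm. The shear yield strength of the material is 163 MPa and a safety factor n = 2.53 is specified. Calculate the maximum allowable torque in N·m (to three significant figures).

T_allow = 6280 N·m

τ_allow = 163/2.53 = 64.43 MPa.
For a solid shaft T_allow = τ_allow·πd³/16; πd³/16 = π×79.2³/16 = 97550 mm³.
T_allow = 64.43×97550 = 6.285×10^6 N·mm = 6285 N·m.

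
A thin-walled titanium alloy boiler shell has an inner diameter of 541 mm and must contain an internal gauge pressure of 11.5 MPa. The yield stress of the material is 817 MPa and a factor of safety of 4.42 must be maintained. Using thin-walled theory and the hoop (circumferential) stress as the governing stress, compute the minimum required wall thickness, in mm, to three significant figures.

t = 16.8 mm

σ_allow = 817/4.42 = 184.8 MPa.
Hoop stress σ_h = pD/(2t), so t = pD/(2σ_allow) = 11.5×541/(2×184.8) = 16.83 mm.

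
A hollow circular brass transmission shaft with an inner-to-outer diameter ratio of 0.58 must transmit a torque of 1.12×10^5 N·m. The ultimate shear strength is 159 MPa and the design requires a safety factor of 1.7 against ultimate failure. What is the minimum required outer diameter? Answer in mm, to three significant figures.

τ_allow = 159/1.7 = 93.53 MPa.
For a hollow shaft τ = 16T/[πd_o³(1−k⁴)] with k = 0.58, so 1−k⁴ = 0.8868.
d_o³ = 16T/[π τ_allow (1−k⁴)] = 16×1.1200×10^8/(π×93.53×0.8868) = 6.877×10^6 mm³.
d_o = 190.2 mm.

d_o = 190 mm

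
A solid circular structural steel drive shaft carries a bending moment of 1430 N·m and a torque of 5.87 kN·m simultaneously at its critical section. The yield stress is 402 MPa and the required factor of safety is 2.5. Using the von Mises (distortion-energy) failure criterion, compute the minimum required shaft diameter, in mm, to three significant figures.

d = 69.4 mm

σ_allow = σ_y/n = 402/2.5 = 160.8 MPa.
For a solid shaft σ_b = 32M/(πd³) and τ = 16T/(πd³), so the von Mises stress is σ' = (16/πd³)·√(4M²+3T²).
√(4M²+3T²) = √(4×(1.430×10^6)² + 3×(5.870×10^6)²) = 1.056×10^7 N·mm.
d³ = 16×1.056×10^7/(π×160.8) = 334500 mm³.
d = 69.42 mm.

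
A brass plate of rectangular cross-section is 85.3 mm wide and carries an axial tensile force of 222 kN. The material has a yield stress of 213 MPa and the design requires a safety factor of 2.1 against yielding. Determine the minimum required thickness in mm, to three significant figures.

t = 25.7 mm

σ_allow = 213/2.1 = 101.4 MPa.
Required area A = F/σ_allow = 222000/101.4 = 2189 mm².
t = A/w = 2189/85.3 = 25.66 mm.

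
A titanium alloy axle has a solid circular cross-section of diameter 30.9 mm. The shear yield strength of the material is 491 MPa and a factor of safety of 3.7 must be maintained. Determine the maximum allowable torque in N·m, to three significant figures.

τ_allow = 491/3.7 = 132.7 MPa.
For a solid shaft T_allow = τ_allow·πd³/16; πd³/16 = π×30.9³/16 = 5793 mm³.
T_allow = 132.7×5793 = 768700 N·mm = 768.7 N·m.

T_allow = 769 N·m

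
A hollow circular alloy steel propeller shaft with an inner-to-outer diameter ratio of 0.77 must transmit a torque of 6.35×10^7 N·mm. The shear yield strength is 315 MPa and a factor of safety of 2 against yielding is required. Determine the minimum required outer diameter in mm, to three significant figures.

d_o = 147 mm

τ_allow = 315/2 = 157.5 MPa.
For a hollow shaft τ = 16T/[πd_o³(1−k⁴)] with k = 0.77, so 1−k⁴ = 0.6485.
d_o³ = 16T/[π τ_allow (1−k⁴)] = 16×6.3500×10^7/(π×157.5×0.6485) = 3.166×10^6 mm³.
d_o = 146.8 mm.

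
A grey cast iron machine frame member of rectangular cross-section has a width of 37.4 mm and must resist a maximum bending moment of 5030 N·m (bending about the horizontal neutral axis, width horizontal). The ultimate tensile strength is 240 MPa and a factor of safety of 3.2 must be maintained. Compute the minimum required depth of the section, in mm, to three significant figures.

σ_allow = 240/3.2 = 75.00 MPa.
For a rectangular section σ = 6M/(bh²), so h² = 6M/(b σ_allow) = 6×5030000/(37.4×75.00) = 10760 mm².
h = 103.7 mm.

h = 104 mm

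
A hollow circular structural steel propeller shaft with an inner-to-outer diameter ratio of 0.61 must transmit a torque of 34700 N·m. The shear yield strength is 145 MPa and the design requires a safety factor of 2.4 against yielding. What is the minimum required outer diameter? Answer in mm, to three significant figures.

τ_allow = 145/2.4 = 60.42 MPa.
For a hollow shaft τ = 16T/[πd_o³(1−k⁴)] with k = 0.61, so 1−k⁴ = 0.8615.
d_o³ = 16T/[π τ_allow (1−k⁴)] = 16×3.4700×10^7/(π×60.42×0.8615) = 3.395×10^6 mm³.
d_o = 150.3 mm.

d_o = 150 mm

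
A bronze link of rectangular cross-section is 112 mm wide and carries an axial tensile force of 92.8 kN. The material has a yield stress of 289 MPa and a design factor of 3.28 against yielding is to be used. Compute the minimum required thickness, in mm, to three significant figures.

t = 9.40 mm

σ_allow = 289/3.28 = 88.11 MPa.
Required area A = F/σ_allow = 92800/88.11 = 1053 mm².
t = A/w = 1053/112 = 9.404 mm.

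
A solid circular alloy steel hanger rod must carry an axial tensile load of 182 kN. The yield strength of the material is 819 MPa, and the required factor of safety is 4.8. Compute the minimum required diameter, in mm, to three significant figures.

d = 36.9 mm

Allowable stress σ_allow = 819/4.8 = 170.6 MPa.
Required area A = F/σ_allow = 182000/170.6 = 1067 mm².
A = πd²/4 → d = √(4A/π) = 36.85 mm.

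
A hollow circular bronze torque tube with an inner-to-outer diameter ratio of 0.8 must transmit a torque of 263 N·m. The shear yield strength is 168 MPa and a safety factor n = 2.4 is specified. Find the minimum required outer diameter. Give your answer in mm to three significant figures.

τ_allow = 168/2.4 = 70.00 MPa.
For a hollow shaft τ = 16T/[πd_o³(1−k⁴)] with k = 0.8, so 1−k⁴ = 0.5904.
d_o³ = 16T/[π τ_allow (1−k⁴)] = 16×263000/(π×70.00×0.5904) = 32410 mm³.
d_o = 31.88 mm.

d_o = 31.9 mm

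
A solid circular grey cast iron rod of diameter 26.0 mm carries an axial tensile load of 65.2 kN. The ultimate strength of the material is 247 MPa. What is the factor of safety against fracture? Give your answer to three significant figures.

n = 2.01

A = πd²/4 = 530.9 mm².
σ = F/A = 65200/530.9 = 122.8 MPa.
n = 247/122.8 = 2.011.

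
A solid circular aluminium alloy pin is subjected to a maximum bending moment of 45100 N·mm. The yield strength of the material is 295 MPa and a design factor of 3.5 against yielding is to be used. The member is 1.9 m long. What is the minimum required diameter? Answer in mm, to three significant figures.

σ_allow = 295/3.5 = 84.29 MPa.
For a solid circular section σ = 32M/(πd³), so d³ = 32M/(π σ_allow) = 32×45100/(π×84.29) = 5450 mm³.
d = 17.60 mm.

d = 17.6 mm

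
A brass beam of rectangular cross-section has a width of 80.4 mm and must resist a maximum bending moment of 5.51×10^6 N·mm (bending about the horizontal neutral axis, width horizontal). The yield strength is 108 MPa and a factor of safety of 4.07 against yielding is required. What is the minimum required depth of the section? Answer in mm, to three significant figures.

h = 124 mm

σ_allow = 108/4.07 = 26.54 MPa.
For a rectangular section σ = 6M/(bh²), so h² = 6M/(b σ_allow) = 6×5510000/(80.4×26.54) = 15500 mm².
h = 124.5 mm.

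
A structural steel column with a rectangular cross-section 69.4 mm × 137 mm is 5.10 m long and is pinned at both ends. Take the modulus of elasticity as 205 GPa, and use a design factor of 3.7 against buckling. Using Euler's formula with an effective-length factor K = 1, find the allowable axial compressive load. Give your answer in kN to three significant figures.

Buckling occurs about the weak axis: I_min = h·b³/12 = 137×69.4³/12 = 3.816×10^6 mm⁴ (b = 69.4 mm is the smaller dimension).
Effective length L_e = KL = 1×5.10 m = 5100 mm.
Euler critical load P_cr = π²EI/L_e² = π²×205000×3.816×10^6/5100² = 296800 N.
P_allow = P_cr/n = 296800/3.7 = 80230 N.

P_allow = 80.2 kN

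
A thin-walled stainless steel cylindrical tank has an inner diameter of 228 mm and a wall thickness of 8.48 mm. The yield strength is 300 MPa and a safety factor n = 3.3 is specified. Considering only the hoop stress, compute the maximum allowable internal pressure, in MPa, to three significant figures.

σ_allow = 300/3.3 = 90.91 MPa.
σ_h = pD/(2t) → p_allow = 2σ_allow t/D = 2×90.91×8.48/228 = 6.762 MPa.

p_allow = 6.76 MPa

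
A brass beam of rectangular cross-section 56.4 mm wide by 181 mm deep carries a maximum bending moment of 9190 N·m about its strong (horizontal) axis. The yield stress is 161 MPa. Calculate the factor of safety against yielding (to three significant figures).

Section modulus S = bh²/6 = 56.4×181²/6 = 308000 mm³.
σ = M/S = 9190000/308000 = 29.84 MPa.
n = 161/29.84 = 5.395.

n = 5.40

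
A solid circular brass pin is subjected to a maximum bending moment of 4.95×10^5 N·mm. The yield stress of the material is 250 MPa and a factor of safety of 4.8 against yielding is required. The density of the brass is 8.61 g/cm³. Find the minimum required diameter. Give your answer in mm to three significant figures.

σ_allow = 250/4.8 = 52.08 MPa.
For a solid circular section σ = 32M/(πd³), so d³ = 32M/(π σ_allow) = 32×495000/(π×52.08) = 96810 mm³.
d = 45.92 mm.

d = 45.9 mm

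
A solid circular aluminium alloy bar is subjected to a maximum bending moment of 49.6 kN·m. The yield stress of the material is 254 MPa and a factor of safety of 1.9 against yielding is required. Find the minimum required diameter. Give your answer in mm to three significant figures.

σ_allow = 254/1.9 = 133.7 MPa.
For a solid circular section σ = 32M/(πd³), so d³ = 32M/(π σ_allow) = 32×4.9600×10^7/(π×133.7) = 3.779×10^6 mm³.
d = 155.8 mm.

d = 156 mm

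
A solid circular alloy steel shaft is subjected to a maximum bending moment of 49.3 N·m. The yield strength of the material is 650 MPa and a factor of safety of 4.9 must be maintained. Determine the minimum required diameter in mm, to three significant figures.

d = 15.6 mm

σ_allow = 650/4.9 = 132.7 MPa.
For a solid circular section σ = 32M/(πd³), so d³ = 32M/(π σ_allow) = 32×49300/(π×132.7) = 3786 mm³.
d = 15.59 mm.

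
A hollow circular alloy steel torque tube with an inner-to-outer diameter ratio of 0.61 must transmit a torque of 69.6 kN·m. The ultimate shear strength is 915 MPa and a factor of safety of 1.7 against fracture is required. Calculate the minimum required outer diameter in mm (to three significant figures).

d_o = 91.4 mm

τ_allow = 915/1.7 = 538.2 MPa.
For a hollow shaft τ = 16T/[πd_o³(1−k⁴)] with k = 0.61, so 1−k⁴ = 0.8615.
d_o³ = 16T/[π τ_allow (1−k⁴)] = 16×6.9600×10^7/(π×538.2×0.8615) = 764400 mm³.
d_o = 91.43 mm.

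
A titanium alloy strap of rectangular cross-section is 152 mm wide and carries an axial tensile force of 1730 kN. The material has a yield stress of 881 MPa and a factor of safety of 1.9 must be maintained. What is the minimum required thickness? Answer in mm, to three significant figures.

t = 24.5 mm

σ_allow = 881/1.9 = 463.7 MPa.
Required area A = F/σ_allow = 1730000/463.7 = 3731 mm².
t = A/w = 3731/152 = 24.55 mm.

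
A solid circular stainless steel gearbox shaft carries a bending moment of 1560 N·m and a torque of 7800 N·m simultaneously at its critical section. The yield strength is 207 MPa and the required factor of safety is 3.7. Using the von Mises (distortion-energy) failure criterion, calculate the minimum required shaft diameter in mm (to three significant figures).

σ_allow = σ_y/n = 207/3.7 = 55.95 MPa.
For a solid shaft σ_b = 32M/(πd³) and τ = 16T/(πd³), so the von Mises stress is σ' = (16/πd³)·√(4M²+3T²).
√(4M²+3T²) = √(4×(1.560×10^6)² + 3×(7.800×10^6)²) = 1.387×10^7 N·mm.
d³ = 16×1.387×10^7/(π×55.95) = 1.262×10^6 mm³.
d = 108.1 mm.

d = 108 mm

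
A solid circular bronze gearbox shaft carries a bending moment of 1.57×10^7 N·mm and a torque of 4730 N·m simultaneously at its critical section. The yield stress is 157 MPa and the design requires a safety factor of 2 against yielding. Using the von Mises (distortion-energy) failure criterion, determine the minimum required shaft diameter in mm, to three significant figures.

σ_allow = σ_y/n = 157/2 = 78.50 MPa.
For a solid shaft σ_b = 32M/(πd³) and τ = 16T/(πd³), so the von Mises stress is σ' = (16/πd³)·√(4M²+3T²).
√(4M²+3T²) = √(4×(1.570×10^7)² + 3×(4.730×10^6)²) = 3.245×10^7 N·mm.
d³ = 16×3.245×10^7/(π×78.50) = 2.105×10^6 mm³.
d = 128.2 mm.

d = 128 mm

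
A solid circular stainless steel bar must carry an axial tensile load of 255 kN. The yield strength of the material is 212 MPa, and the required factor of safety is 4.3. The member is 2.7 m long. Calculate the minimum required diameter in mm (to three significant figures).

Allowable stress σ_allow = 212/4.3 = 49.30 MPa.
Required area A = F/σ_allow = 255000/49.30 = 5172 mm².
A = πd²/4 → d = √(4A/π) = 81.15 mm.

d = 81.2 mm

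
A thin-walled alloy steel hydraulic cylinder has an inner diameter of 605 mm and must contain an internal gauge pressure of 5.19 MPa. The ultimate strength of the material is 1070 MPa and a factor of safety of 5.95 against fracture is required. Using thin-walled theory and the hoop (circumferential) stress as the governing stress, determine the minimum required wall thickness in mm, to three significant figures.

t = 8.73 mm

σ_allow = 1070/5.95 = 179.8 MPa.
Hoop stress σ_h = pD/(2t), so t = pD/(2σ_allow) = 5.19×605/(2×179.8) = 8.730 mm.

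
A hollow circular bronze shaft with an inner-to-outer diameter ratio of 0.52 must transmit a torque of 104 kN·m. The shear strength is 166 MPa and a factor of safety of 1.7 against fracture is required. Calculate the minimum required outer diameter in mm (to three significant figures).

d_o = 180 mm

τ_allow = 166/1.7 = 97.65 MPa.
For a hollow shaft τ = 16T/[πd_o³(1−k⁴)] with k = 0.52, so 1−k⁴ = 0.9269.
d_o³ = 16T/[π τ_allow (1−k⁴)] = 16×1.0400×10^8/(π×97.65×0.9269) = 5.852×10^6 mm³.
d_o = 180.2 mm.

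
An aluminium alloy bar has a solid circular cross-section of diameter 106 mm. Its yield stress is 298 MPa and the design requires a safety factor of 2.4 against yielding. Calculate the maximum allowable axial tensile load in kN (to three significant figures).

F_allow = 1100 kN

σ_allow = 298/2.4 = 124.2 MPa.
A = πd²/4 = π×106²/4 = 8825 mm².
F_allow = σ_allow × A = 124.2×8825 = 1.096×10^6 N.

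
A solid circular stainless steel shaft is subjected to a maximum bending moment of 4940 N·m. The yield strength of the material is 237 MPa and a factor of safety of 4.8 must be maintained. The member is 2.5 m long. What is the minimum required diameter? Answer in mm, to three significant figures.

σ_allow = 237/4.8 = 49.38 MPa.
For a solid circular section σ = 32M/(πd³), so d³ = 32M/(π σ_allow) = 32×4940000/(π×49.38) = 1.019×10^6 mm³.
d = 100.6 mm.

d = 101 mm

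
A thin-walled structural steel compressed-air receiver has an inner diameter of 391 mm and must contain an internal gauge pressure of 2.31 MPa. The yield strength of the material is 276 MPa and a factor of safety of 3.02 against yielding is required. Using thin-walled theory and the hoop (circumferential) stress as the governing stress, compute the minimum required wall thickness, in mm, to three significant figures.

σ_allow = 276/3.02 = 91.39 MPa.
Hoop stress σ_h = pD/(2t), so t = pD/(2σ_allow) = 2.31×391/(2×91.39) = 4.941 mm.

t = 4.94 mm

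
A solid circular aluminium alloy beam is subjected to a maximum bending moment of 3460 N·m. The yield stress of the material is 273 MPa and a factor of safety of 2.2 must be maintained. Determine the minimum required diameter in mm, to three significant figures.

σ_allow = 273/2.2 = 124.1 MPa.
For a solid circular section σ = 32M/(πd³), so d³ = 32M/(π σ_allow) = 32×3460000/(π×124.1) = 284000 mm³.
d = 65.73 mm.

d = 65.7 mm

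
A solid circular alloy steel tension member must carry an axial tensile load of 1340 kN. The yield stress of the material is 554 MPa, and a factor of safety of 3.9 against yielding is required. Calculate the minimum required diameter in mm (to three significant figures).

Allowable stress σ_allow = 554/3.9 = 142.1 MPa.
Required area A = F/σ_allow = 1340000/142.1 = 9433 mm².
A = πd²/4 → d = √(4A/π) = 109.6 mm.

d = 110 mm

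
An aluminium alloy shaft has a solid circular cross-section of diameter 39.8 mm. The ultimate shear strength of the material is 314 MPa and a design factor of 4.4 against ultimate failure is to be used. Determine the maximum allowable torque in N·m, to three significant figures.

T_allow = 883 N·m

τ_allow = 314/4.4 = 71.36 MPa.
For a solid shaft T_allow = τ_allow·πd³/16; πd³/16 = π×39.8³/16 = 12380 mm³.
T_allow = 71.36×12380 = 883400 N·mm = 883.4 N·m.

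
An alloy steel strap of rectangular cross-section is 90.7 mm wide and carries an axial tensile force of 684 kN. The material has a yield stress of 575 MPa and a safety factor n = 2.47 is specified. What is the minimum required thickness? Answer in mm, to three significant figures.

σ_allow = 575/2.47 = 232.8 MPa.
Required area A = F/σ_allow = 684000/232.8 = 2938 mm².
t = A/w = 2938/90.7 = 32.39 mm.

t = 32.4 mm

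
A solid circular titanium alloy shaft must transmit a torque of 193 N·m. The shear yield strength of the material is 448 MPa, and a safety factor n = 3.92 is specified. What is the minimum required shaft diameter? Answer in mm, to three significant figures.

d = 20.5 mm

Allowable shear stress τ_allow = 448/3.92 = 114.3 MPa.
For a solid shaft τ = 16T/(πd³), so d³ = 16T/(π τ_allow) = 16×193000/(π×114.3) = 8601 mm³.
d = (8601)^(1/3) = 20.49 mm.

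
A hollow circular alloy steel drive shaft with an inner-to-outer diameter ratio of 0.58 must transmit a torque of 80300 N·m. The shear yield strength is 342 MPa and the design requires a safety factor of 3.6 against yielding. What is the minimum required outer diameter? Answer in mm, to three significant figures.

d_o = 169 mm

τ_allow = 342/3.6 = 95.00 MPa.
For a hollow shaft τ = 16T/[πd_o³(1−k⁴)] with k = 0.58, so 1−k⁴ = 0.8868.
d_o³ = 16T/[π τ_allow (1−k⁴)] = 16×8.0300×10^7/(π×95.00×0.8868) = 4.854×10^6 mm³.
d_o = 169.3 mm.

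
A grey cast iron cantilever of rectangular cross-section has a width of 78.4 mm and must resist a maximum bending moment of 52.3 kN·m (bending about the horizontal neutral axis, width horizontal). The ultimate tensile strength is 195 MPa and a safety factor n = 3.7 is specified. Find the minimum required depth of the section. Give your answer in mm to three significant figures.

σ_allow = 195/3.7 = 52.70 MPa.
For a rectangular section σ = 6M/(bh²), so h² = 6M/(b σ_allow) = 6×5.2300×10^7/(78.4×52.70) = 75950 mm².
h = 275.6 mm.

h = 276 mm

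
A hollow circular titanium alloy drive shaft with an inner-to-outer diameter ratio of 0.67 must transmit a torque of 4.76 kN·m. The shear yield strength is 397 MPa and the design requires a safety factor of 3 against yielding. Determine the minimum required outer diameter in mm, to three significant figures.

τ_allow = 397/3 = 132.3 MPa.
For a hollow shaft τ = 16T/[πd_o³(1−k⁴)] with k = 0.67, so 1−k⁴ = 0.7985.
d_o³ = 16T/[π τ_allow (1−k⁴)] = 16×4760000/(π×132.3×0.7985) = 229400 mm³.
d_o = 61.22 mm.

d_o = 61.2 mm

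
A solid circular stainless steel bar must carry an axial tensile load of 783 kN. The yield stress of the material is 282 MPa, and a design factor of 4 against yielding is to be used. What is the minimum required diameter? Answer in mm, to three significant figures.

Allowable stress σ_allow = 282/4 = 70.50 MPa.
Required area A = F/σ_allow = 783000/70.50 = 11110 mm².
A = πd²/4 → d = √(4A/π) = 118.9 mm.

d = 119 mm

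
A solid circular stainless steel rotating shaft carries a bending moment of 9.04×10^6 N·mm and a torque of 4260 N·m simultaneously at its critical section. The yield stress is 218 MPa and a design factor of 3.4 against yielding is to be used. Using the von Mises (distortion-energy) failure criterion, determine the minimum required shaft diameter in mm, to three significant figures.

σ_allow = σ_y/n = 218/3.4 = 64.12 MPa.
For a solid shaft σ_b = 32M/(πd³) and τ = 16T/(πd³), so the von Mises stress is σ' = (16/πd³)·√(4M²+3T²).
√(4M²+3T²) = √(4×(9.040×10^6)² + 3×(4.260×10^6)²) = 1.953×10^7 N·mm.
d³ = 16×1.953×10^7/(π×64.12) = 1.551×10^6 mm³.
d = 115.8 mm.

d = 116 mm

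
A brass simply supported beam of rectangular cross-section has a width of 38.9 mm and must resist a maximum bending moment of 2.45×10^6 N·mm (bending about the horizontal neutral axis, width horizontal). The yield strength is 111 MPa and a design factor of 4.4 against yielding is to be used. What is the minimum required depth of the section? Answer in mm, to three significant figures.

h = 122 mm

σ_allow = 111/4.4 = 25.23 MPa.
For a rectangular section σ = 6M/(bh²), so h² = 6M/(b σ_allow) = 6×2450000/(38.9×25.23) = 14980 mm².
h = 122.4 mm.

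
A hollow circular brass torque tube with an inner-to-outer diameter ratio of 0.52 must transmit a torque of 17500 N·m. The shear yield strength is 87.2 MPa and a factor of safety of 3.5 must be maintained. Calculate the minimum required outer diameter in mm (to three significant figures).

τ_allow = 87.2/3.5 = 24.91 MPa.
For a hollow shaft τ = 16T/[πd_o³(1−k⁴)] with k = 0.52, so 1−k⁴ = 0.9269.
d_o³ = 16T/[π τ_allow (1−k⁴)] = 16×1.7500×10^7/(π×24.91×0.9269) = 3.860×10^6 mm³.
d_o = 156.9 mm.

d_o = 157 mm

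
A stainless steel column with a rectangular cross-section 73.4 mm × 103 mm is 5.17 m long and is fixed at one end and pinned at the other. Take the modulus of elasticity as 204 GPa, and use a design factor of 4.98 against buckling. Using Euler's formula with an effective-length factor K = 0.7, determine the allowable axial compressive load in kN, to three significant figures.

Buckling occurs about the weak axis: I_min = h·b³/12 = 103×73.4³/12 = 3.394×10^6 mm⁴ (b = 73.4 mm is the smaller dimension).
Effective length L_e = KL = 0.7×5.17 m = 3619 mm.
Euler critical load P_cr = π²EI/L_e² = π²×204000×3.394×10^6/3619² = 521800 N.
P_allow = P_cr/n = 521800/4.98 = 104800 N.

P_allow = 105 kN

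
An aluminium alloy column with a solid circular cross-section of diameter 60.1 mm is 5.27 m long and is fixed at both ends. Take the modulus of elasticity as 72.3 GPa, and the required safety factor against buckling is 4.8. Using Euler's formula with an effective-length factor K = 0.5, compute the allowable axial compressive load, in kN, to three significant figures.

P_allow = 13.7 kN

I = πd⁴/64 = π×60.1⁴/64 = 640400 mm⁴.
Effective length L_e = KL = 0.5×5.27 m = 2635 mm.
Euler critical load P_cr = π²EI/L_e² = π²×72300×640400/2635² = 65820 N.
P_allow = P_cr/n = 65820/4.8 = 13710 N.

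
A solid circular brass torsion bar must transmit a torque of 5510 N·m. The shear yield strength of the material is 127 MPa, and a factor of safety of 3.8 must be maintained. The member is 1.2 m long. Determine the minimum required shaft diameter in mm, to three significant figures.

Allowable shear stress τ_allow = 127/3.8 = 33.42 MPa.
For a solid shaft τ = 16T/(πd³), so d³ = 16T/(π τ_allow) = 16×5510000/(π×33.42) = 839700 mm³.
d = (839700)^(1/3) = 94.34 mm.

d = 94.3 mm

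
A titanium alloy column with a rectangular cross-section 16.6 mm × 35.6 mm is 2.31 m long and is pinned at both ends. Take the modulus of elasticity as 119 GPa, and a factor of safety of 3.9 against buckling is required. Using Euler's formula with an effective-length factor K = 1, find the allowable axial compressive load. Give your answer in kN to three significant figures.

P_allow = 0.766 kN

Buckling occurs about the weak axis: I_min = h·b³/12 = 35.6×16.6³/12 = 13570 mm⁴ (b = 16.6 mm is the smaller dimension).
Effective length L_e = KL = 1×2.31 m = 2310 mm.
Euler critical load P_cr = π²EI/L_e² = π²×119000×13570/2310² = 2987 N.
P_allow = P_cr/n = 2987/3.9 = 765.9 N.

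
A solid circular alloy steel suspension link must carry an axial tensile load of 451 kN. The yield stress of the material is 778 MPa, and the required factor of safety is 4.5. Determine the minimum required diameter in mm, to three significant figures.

d = 57.6 mm

Allowable stress σ_allow = 778/4.5 = 172.9 MPa.
Required area A = F/σ_allow = 451000/172.9 = 2609 mm².
A = πd²/4 → d = √(4A/π) = 57.63 mm.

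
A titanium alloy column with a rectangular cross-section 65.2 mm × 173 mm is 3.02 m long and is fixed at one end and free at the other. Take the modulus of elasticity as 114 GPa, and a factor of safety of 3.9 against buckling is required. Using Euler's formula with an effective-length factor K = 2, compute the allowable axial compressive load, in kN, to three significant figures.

P_allow = 31.6 kN

Buckling occurs about the weak axis: I_min = h·b³/12 = 173×65.2³/12 = 3.996×10^6 mm⁴ (b = 65.2 mm is the smaller dimension).
Effective length L_e = KL = 2×3.02 m = 6040 mm.
Euler critical load P_cr = π²EI/L_e² = π²×114000×3.996×10^6/6040² = 123200 N.
P_allow = P_cr/n = 123200/3.9 = 31600 N.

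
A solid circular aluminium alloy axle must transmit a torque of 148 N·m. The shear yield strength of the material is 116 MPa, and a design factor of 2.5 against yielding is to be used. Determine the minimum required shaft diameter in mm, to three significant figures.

Allowable shear stress τ_allow = 116/2.5 = 46.40 MPa.
For a solid shaft τ = 16T/(πd³), so d³ = 16T/(π τ_allow) = 16×148000/(π×46.40) = 16240 mm³.
d = (16240)^(1/3) = 25.33 mm.

d = 25.3 mm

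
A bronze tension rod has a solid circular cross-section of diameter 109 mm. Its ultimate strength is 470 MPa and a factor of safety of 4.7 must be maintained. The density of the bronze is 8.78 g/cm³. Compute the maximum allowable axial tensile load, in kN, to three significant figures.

F_allow = 933 kN

σ_allow = 470/4.7 = 100.0 MPa.
A = πd²/4 = π×109²/4 = 9331 mm².
F_allow = σ_allow × A = 100.0×9331 = 933100 N.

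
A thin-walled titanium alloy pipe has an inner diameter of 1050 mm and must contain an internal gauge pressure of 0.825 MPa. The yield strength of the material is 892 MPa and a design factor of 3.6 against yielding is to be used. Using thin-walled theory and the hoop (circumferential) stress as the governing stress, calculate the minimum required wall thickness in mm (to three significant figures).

σ_allow = 892/3.6 = 247.8 MPa.
Hoop stress σ_h = pD/(2t), so t = pD/(2σ_allow) = 0.825×1050/(2×247.8) = 1.748 mm.

t = 1.75 mm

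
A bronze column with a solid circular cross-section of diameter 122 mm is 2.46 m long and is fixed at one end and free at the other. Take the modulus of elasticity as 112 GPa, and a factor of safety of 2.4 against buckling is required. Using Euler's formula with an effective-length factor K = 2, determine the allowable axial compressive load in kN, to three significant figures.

P_allow = 207 kN

I = πd⁴/64 = π×122⁴/64 = 1.087×10^7 mm⁴.
Effective length L_e = KL = 2×2.46 m = 4920 mm.
Euler critical load P_cr = π²EI/L_e² = π²×112000×1.087×10^7/4920² = 496600 N.
P_allow = P_cr/n = 496600/2.4 = 206900 N.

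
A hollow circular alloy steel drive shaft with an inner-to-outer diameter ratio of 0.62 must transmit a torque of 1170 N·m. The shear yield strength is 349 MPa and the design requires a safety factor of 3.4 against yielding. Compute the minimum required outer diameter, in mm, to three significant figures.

d_o = 40.8 mm

τ_allow = 349/3.4 = 102.6 MPa.
For a hollow shaft τ = 16T/[πd_o³(1−k⁴)] with k = 0.62, so 1−k⁴ = 0.8522.
d_o³ = 16T/[π τ_allow (1−k⁴)] = 16×1170000/(π×102.6×0.8522) = 68120 mm³.
d_o = 40.84 mm.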